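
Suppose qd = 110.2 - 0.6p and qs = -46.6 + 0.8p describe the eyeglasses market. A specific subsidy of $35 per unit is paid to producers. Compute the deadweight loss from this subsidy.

Deadweight loss = $210

Pre-subsidy: 110.2 - 0.6p = -46.6 + 0.8p gives p* = 112, q* = 43.
With the subsidy, sellers receive ps = pb + 35 for each unit, where pb is the price buyers pay.
Supply in terms of pb becomes qs = -46.6 + 0.8(pb + 35) = -18.6 + 0.8pb. Setting this equal to demand: 110.2 - 0.6pb = -18.6 + 0.8pb, so pb = 92.
Sellers receive ps = 92 + 35 = 127; q' = 110.2 − 0.6·92 = 55.
The subsidy expands output by 55 − 43 = 12 past the efficient level; on those units the gap between marginal cost and willingness to pay runs from 0 up to 35.
DWL = ½ × 35 × 12 = 210.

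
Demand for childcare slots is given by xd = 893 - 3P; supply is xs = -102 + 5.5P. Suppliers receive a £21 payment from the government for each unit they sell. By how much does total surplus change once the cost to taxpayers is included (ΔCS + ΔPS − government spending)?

Pre-subsidy: 893 - 3P = -102 + 5.5P gives P* = 1990/17, x* = 9211/17.
With the subsidy, sellers receive Ps = Pb + 21 for each unit, where Pb is the price buyers pay.
Supply in terms of Pb becomes xs = -102 + 5.5(Pb + 21) = 13.5 + 5.5Pb. Setting this equal to demand: 893 - 3Pb = 13.5 + 5.5Pb, so Pb = 1759/17.
Sellers receive Ps = 1759/17 + 21 = 2116/17; x' = 893 − 3·(1759/17) = 9904/17.
ΔCS = ½(9211/17 + 9904/17)(1990/17 − 1759/17) = 4415565/578; ΔPS = ½(9211/17 + 9904/17)(2116/17 − 1990/17) = 1204245/289.
Government spending = 21 × 9904/17 = 207984/17.
Net change = 4415565/578 + 1204245/289 − 207984/17 = -14553/34. The loss equals the DWL triangle ½·21·693/17.

Net change in total surplus = -14553/34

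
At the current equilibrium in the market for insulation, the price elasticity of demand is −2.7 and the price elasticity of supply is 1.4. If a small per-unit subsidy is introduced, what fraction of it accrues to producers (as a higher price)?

Producer share = 27/41

For a small subsidy around the equilibrium, the benefit split depends on the relative slopes, which at a point are proportional to the elasticities.
Buyer share = εs/(εs + |εd|) = 1.4/(1.4 + 2.7) = 14/41; seller share = |εd|/(εs + |εd|) = 27/41.
So producers capture 27/41 of the subsidy.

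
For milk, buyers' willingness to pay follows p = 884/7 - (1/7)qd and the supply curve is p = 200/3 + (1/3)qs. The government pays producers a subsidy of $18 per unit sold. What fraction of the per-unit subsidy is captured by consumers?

Consumer share = 0.3

Pre-subsidy: 884/7 - (1/7)q = 200/3 + (1/3)q gives q* = 125.2 and p* = 108.4.
With the subsidy, sellers receive ps = pb + 18 for each unit, where pb is the price buyers pay.
On the curves, pb = 884/7 - (1/7)q and ps = 200/3 + (1/3)q; the wedge ps − pb = 18 gives 200/3 + (1/3)q − (884/7 - (1/7)q) = 18, so q' = 163.
Then pb = 884/7 − (1/7)·163 = 103 and ps = 200/3 + (1/3)·163 = 121.
Buyers' price falls by p* − pb = 108.4 − 103 = 5.4; sellers' price rises by ps − p* = 121 − 108.4 = 12.6.
So consumers capture 5.4/18 = 0.3 of each unit of subsidy.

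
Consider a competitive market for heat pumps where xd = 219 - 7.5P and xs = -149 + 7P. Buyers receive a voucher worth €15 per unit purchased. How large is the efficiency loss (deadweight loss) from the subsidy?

Deadweight loss = 23625/58

Pre-subsidy: 219 - 7.5P = -149 + 7P gives P* = 736/29, x* = 831/29.
With the rebate, buyers effectively pay Pb = Ps − 15, where Ps is the price sellers receive.
Demand in terms of Ps becomes xd = 219 − 7.5(Ps − 15) = 331.5 - 7.5Ps. Setting this equal to supply: 331.5 - 7.5Ps = -149 + 7Ps, so Ps = 961/29.
Buyers pay Pb = 961/29 − 15 = 526/29; x' = -149 + 7·(961/29) = 2406/29.
The subsidy expands output by 2406/29 − 831/29 = 1575/29 past the efficient level; on those units the gap between marginal cost and willingness to pay runs from 0 up to 15.
DWL = ½ × 15 × 1575/29 = 23625/58.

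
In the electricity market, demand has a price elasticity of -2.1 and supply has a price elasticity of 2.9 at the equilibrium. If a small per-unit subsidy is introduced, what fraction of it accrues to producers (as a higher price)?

For a small subsidy around the equilibrium, the benefit split depends on the relative slopes, which at a point are proportional to the elasticities.
Buyer share = εs/(εs + |εd|) = 2.9/(2.9 + 2.1) = 0.58; seller share = |εd|/(εs + |εd|) = 0.42.
So producers capture 0.42 of the subsidy.

Producer share = 0.42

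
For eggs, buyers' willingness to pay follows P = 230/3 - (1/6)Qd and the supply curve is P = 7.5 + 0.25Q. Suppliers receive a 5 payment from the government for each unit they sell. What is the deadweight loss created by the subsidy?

Deadweight loss = 30

Pre-subsidy: 230/3 - (1/6)Q = 7.5 + 0.25Q gives Q* = 166 and P* = 49.
With the subsidy, sellers receive Ps = Pb + 5 for each unit, where Pb is the price buyers pay.
On the curves, Pb = 230/3 - (1/6)Q and Ps = 7.5 + 0.25Q; the wedge Ps − Pb = 5 gives 7.5 + 0.25Q − (230/3 - (1/6)Q) = 5, so Q' = 178.
Then Pb = 230/3 − (1/6)·178 = 47 and Ps = 7.5 + 0.25·178 = 52.
The subsidy expands output by 178 − 166 = 12 past the efficient level; on those units the gap between marginal cost and willingness to pay runs from 0 up to 5.
DWL = ½ × 5 × 12 = 30.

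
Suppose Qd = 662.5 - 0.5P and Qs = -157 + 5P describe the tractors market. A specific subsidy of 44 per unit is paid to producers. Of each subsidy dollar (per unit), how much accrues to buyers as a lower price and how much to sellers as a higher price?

Buyers gain 40 per unit; sellers gain 4 per unit

Pre-subsidy: 662.5 - 0.5P = -157 + 5P gives P* = 149, Q* = 588.
With the subsidy, sellers receive Ps = Pb + 44 for each unit, where Pb is the price buyers pay.
Supply in terms of Pb becomes Qs = -157 + 5(Pb + 44) = 63 + 5Pb. Setting this equal to demand: 662.5 - 0.5Pb = 63 + 5Pb, so Pb = 109.
Sellers receive Ps = 109 + 44 = 153; Q' = 662.5 − 0.5·109 = 608.
Buyers' price falls by P* − Pb = 149 − 109 = 40; sellers' price rises by Ps − P* = 153 − 149 = 4.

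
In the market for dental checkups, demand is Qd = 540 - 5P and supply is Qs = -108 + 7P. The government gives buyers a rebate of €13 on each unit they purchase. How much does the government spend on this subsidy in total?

Government cost = 48035/12

Pre-subsidy: 540 - 5P = -108 + 7P gives P* = 54, Q* = 270.
With the rebate, buyers effectively pay Pb = Ps − 13, where Ps is the price sellers receive.
Demand in terms of Ps becomes Qd = 540 − 5(Ps − 13) = 605 - 5Ps. Setting this equal to supply: 605 - 5Ps = -108 + 7Ps, so Ps = 713/12.
Buyers pay Pb = 713/12 − 13 = 557/12; Q' = -108 + 7·(713/12) = 3695/12.
Government outlay = subsidy × quantity = 13 × 3695/12 = 48035/12.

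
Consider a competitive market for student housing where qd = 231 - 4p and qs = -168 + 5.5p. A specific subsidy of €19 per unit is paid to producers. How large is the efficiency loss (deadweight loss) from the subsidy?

Pre-subsidy: 231 - 4p = -168 + 5.5p gives p* = 42, q* = 63.
With the subsidy, sellers receive ps = pb + 19 for each unit, where pb is the price buyers pay.
Supply in terms of pb becomes qs = -168 + 5.5(pb + 19) = -63.5 + 5.5pb. Setting this equal to demand: 231 - 4pb = -63.5 + 5.5pb, so pb = 31.
Sellers receive ps = 31 + 19 = 50; q' = 231 − 4·31 = 107.
The subsidy expands output by 107 − 63 = 44 past the efficient level; on those units the gap between marginal cost and willingness to pay runs from 0 up to 19.
DWL = ½ × 19 × 44 = 418.

Deadweight loss = €418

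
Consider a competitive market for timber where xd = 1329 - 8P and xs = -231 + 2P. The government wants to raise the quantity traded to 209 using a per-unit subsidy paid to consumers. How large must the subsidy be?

At x = 209, invert demand for the buyer price: Pb = (1329 − 209)/8 = 140; invert supply for the seller price: Ps = (209 − (-231))/2 = 220.
The subsidy must fill the gap: s = Ps − Pb = 220 − 140 = 80.

Required subsidy s = 80 per unit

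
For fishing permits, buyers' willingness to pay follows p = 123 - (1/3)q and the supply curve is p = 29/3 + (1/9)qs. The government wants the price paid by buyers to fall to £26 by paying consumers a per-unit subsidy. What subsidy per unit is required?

At a buyer price of 26, quantity demanded is 369 − 3·26 = 291.
Sellers supply 291 only when they receive ps = 29/3 + (1/9)·291 = 42.
s = ps − pb = 42 − 26 = 16.

Required subsidy s = £16 per unit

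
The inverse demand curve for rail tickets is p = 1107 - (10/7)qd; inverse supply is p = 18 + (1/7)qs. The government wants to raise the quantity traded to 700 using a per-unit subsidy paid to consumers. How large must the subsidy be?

Required subsidy s = 11 per unit

At q = 700, from the demand curve buyers pay pb = 1107 − (10/7)·700 = 107; from the supply curve sellers need ps = 18 + (1/7)·700 = 118.
The subsidy must fill the gap: s = ps − pb = 118 − 107 = 11.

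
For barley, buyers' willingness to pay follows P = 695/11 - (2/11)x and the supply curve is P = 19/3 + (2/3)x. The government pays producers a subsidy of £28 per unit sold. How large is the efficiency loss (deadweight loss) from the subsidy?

Deadweight loss = £462

Pre-subsidy: 695/11 - (2/11)x = 19/3 + (2/3)x gives x* = 67 and P* = 51.
With the subsidy, sellers receive Ps = Pb + 28 for each unit, where Pb is the price buyers pay.
On the curves, Pb = 695/11 - (2/11)x and Ps = 19/3 + (2/3)x; the wedge Ps − Pb = 28 gives 19/3 + (2/3)x − (695/11 - (2/11)x) = 28, so x' = 100.
Then Pb = 695/11 − (2/11)·100 = 45 and Ps = 19/3 + (2/3)·100 = 73.
The subsidy expands output by 100 − 67 = 33 past the efficient level; on those units the gap between marginal cost and willingness to pay runs from 0 up to 28.
DWL = ½ × 28 × 33 = 462.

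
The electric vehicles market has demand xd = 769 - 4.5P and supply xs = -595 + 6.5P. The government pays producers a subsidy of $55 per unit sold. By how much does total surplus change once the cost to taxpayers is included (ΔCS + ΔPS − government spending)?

Pre-subsidy: 769 - 4.5P = -595 + 6.5P gives P* = 124, x* = 211.
With the subsidy, sellers receive Ps = Pb + 55 for each unit, where Pb is the price buyers pay.
Supply in terms of Pb becomes xs = -595 + 6.5(Pb + 55) = -237.5 + 6.5Pb. Setting this equal to demand: 769 - 4.5Pb = -237.5 + 6.5Pb, so Pb = 91.5.
Sellers receive Ps = 91.5 + 55 = 146.5; x' = 769 − 4.5·91.5 = 357.25.
ΔCS = ½(211 + 357.25)(124 − 91.5) = 9234.0625; ΔPS = ½(211 + 357.25)(146.5 − 124) = 6392.8125.
Government spending = 55 × 357.25 = 19648.75.
Net change = 9234.0625 + 6392.8125 − 19648.75 = -4021.875. The loss equals the DWL triangle ½·55·146.25.

Net change in total surplus = -$4021.875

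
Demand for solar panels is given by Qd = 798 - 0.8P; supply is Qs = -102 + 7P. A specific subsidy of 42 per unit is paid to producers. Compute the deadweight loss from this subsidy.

Deadweight loss = 8232/13

Pre-subsidy: 798 - 0.8P = -102 + 7P gives P* = 1500/13, Q* = 9174/13.
With the subsidy, sellers receive Ps = Pb + 42 for each unit, where Pb is the price buyers pay.
Supply in terms of Pb becomes Qs = -102 + 7(Pb + 42) = 192 + 7Pb. Setting this equal to demand: 798 - 0.8Pb = 192 + 7Pb, so Pb = 1010/13.
Sellers receive Ps = 1010/13 + 42 = 1556/13; Q' = 798 − 0.8·(1010/13) = 9566/13.
The subsidy expands output by 9566/13 − 9174/13 = 392/13 past the efficient level; on those units the gap between marginal cost and willingness to pay runs from 0 up to 42.
DWL = ½ × 42 × 392/13 = 8232/13.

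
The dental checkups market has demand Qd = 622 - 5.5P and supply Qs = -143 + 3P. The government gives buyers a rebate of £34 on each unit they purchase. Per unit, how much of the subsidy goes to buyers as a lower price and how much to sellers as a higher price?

Buyers gain £12 per unit; sellers gain £22 per unit

Pre-subsidy: 622 - 5.5P = -143 + 3P gives P* = 90, Q* = 127.
With the rebate, buyers effectively pay Pb = Ps − 34, where Ps is the price sellers receive.
Demand in terms of Ps becomes Qd = 622 − 5.5(Ps − 34) = 809 - 5.5Ps. Setting this equal to supply: 809 - 5.5Ps = -143 + 3Ps, so Ps = 112.
Buyers pay Pb = 112 − 34 = 78; Q' = -143 + 3·112 = 193.
Buyers' price falls by P* − Pb = 90 − 78 = 12; sellers' price rises by Ps − P* = 112 − 90 = 22.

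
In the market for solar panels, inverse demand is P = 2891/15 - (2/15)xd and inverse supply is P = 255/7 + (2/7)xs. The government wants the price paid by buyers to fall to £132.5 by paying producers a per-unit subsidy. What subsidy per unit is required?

Required subsidy s = £33 per unit

At a buyer price of 132.5, quantity demanded is 1445.5 − 7.5·132.5 = 451.75.
Sellers supply 451.75 only when they receive Ps = 255/7 + (2/7)·451.75 = 165.5.
s = Ps − Pb = 165.5 − 132.5 = 33.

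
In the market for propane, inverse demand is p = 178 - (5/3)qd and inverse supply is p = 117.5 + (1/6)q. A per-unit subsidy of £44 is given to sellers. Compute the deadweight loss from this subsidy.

Pre-subsidy: 178 - (5/3)q = 117.5 + (1/6)q gives q* = 33 and p* = 123.
With the subsidy, sellers receive ps = pb + 44 for each unit, where pb is the price buyers pay.
On the curves, pb = 178 - (5/3)q and ps = 117.5 + (1/6)q; the wedge ps − pb = 44 gives 117.5 + (1/6)q − (178 - (5/3)q) = 44, so q' = 57.
Then pb = 178 − (5/3)·57 = 83 and ps = 117.5 + (1/6)·57 = 127.
The subsidy expands output by 57 − 33 = 24 past the efficient level; on those units the gap between marginal cost and willingness to pay runs from 0 up to 44.
DWL = ½ × 44 × 24 = 528.

Deadweight loss = £528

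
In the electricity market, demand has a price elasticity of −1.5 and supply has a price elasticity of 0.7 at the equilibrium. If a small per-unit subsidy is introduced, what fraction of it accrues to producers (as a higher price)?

Producer share = 15/22

For a small subsidy around the equilibrium, the benefit split depends on the relative slopes, which at a point are proportional to the elasticities.
Buyer share = εs/(εs + |εd|) = 0.7/(0.7 + 1.5) = 7/22; seller share = |εd|/(εs + |εd|) = 15/22.
So producers capture 15/22 of the subsidy.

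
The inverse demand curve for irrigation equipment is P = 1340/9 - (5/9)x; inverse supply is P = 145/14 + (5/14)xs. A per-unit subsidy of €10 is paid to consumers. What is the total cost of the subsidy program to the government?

Pre-subsidy: 1340/9 - (5/9)x = 145/14 + (5/14)x gives x* = 3491/23 and P* = 1485/23.
With the rebate, buyers effectively pay Pb = Ps − 10, where Ps is the price sellers receive.
On the curves, Pb = 1340/9 - (5/9)x and Ps = 145/14 + (5/14)x; the wedge Ps − Pb = 10 gives 145/14 + (5/14)x − (1340/9 - (5/9)x) = 10, so x' = 3743/23.
Then Pb = 1340/9 − (5/9)·(3743/23) = 1345/23 and Ps = 145/14 + (5/14)·(3743/23) = 1575/23.
Government outlay = subsidy × quantity = 10 × 3743/23 = 37430/23.

Government cost = 37430/23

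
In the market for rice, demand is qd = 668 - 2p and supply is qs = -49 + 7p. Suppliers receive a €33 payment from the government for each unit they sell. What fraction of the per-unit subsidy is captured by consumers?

Consumer share = 7/9

Pre-subsidy: 668 - 2p = -49 + 7p gives p* = 239/3, q* = 1526/3.
With the subsidy, sellers receive ps = pb + 33 for each unit, where pb is the price buyers pay.
Supply in terms of pb becomes qs = -49 + 7(pb + 33) = 182 + 7pb. Setting this equal to demand: 668 - 2pb = 182 + 7pb, so pb = 54.
Sellers receive ps = 54 + 33 = 87; q' = 668 − 2·54 = 560.
Buyers' price falls by p* − pb = 239/3 − 54 = 77/3; sellers' price rises by ps − p* = 87 − 239/3 = 22/3.
So consumers capture (77/3)/33 = 7/9 of each unit of subsidy.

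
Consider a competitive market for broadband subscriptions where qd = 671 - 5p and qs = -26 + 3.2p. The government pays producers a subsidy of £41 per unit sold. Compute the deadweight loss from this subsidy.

Pre-subsidy: 671 - 5p = -26 + 3.2p gives p* = 85, q* = 246.
With the subsidy, sellers receive ps = pb + 41 for each unit, where pb is the price buyers pay.
Supply in terms of pb becomes qs = -26 + 3.2(pb + 41) = 105.2 + 3.2pb. Setting this equal to demand: 671 - 5pb = 105.2 + 3.2pb, so pb = 69.
Sellers receive ps = 69 + 41 = 110; q' = 671 − 5·69 = 326.
The subsidy expands output by 326 − 246 = 80 past the efficient level; on those units the gap between marginal cost and willingness to pay runs from 0 up to 41.
DWL = ½ × 41 × 80 = 1640.

Deadweight loss = £1640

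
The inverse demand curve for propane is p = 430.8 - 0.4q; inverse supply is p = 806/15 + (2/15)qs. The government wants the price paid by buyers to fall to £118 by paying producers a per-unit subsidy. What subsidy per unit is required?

Required subsidy s = £40 per unit

At a buyer price of 118, quantity demanded is 1077 − 2.5·118 = 782.
Sellers supply 782 only when they receive ps = 806/15 + (2/15)·782 = 158.
s = ps − pb = 158 − 118 = 40.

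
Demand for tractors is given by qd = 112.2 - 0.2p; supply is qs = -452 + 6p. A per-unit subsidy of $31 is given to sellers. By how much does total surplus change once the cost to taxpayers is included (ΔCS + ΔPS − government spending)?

Pre-subsidy: 112.2 - 0.2p = -452 + 6p gives p* = 91, q* = 94.
With the subsidy, sellers receive ps = pb + 31 for each unit, where pb is the price buyers pay.
Supply in terms of pb becomes qs = -452 + 6(pb + 31) = -266 + 6pb. Setting this equal to demand: 112.2 - 0.2pb = -266 + 6pb, so pb = 61.
Sellers receive ps = 61 + 31 = 92; q' = 112.2 − 0.2·61 = 100.
ΔCS = ½(94 + 100)(91 − 61) = 2910; ΔPS = ½(94 + 100)(92 − 91) = 97.
Government spending = 31 × 100 = 3100.
Net change = 2910 + 97 − 3100 = -93. The loss equals the DWL triangle ½·31·6.

Net change in total surplus = -$93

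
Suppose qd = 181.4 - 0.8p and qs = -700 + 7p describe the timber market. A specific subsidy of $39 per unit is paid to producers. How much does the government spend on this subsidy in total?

Government cost = $4641

Pre-subsidy: 181.4 - 0.8p = -700 + 7p gives p* = 113, q* = 91.
With the subsidy, sellers receive ps = pb + 39 for each unit, where pb is the price buyers pay.
Supply in terms of pb becomes qs = -700 + 7(pb + 39) = -427 + 7pb. Setting this equal to demand: 181.4 - 0.8pb = -427 + 7pb, so pb = 78.
Sellers receive ps = 78 + 39 = 117; q' = 181.4 − 0.8·78 = 119.
Government outlay = subsidy × quantity = 39 × 119 = 4641.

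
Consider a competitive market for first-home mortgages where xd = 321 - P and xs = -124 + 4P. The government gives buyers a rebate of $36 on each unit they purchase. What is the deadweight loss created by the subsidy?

Pre-subsidy: 321 - P = -124 + 4P gives P* = 89, x* = 232.
With the rebate, buyers effectively pay Pb = Ps − 36, where Ps is the price sellers receive.
Demand in terms of Ps becomes xd = 321 − 1(Ps − 36) = 357 - Ps. Setting this equal to supply: 357 - Ps = -124 + 4Ps, so Ps = 96.2.
Buyers pay Pb = 96.2 − 36 = 60.2; x' = -124 + 4·96.2 = 260.8.
The subsidy expands output by 260.8 − 232 = 28.8 past the efficient level; on those units the gap between marginal cost and willingness to pay runs from 0 up to 36.
DWL = ½ × 36 × 28.8 = 518.4.

Deadweight loss = $518.4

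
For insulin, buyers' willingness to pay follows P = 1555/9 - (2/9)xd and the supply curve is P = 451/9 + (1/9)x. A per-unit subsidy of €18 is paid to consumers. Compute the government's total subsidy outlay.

Government cost = €7596

Pre-subsidy: 1555/9 - (2/9)x = 451/9 + (1/9)x gives x* = 368 and P* = 91.
With the rebate, buyers effectively pay Pb = Ps − 18, where Ps is the price sellers receive.
On the curves, Pb = 1555/9 - (2/9)x and Ps = 451/9 + (1/9)x; the wedge Ps − Pb = 18 gives 451/9 + (1/9)x − (1555/9 - (2/9)x) = 18, so x' = 422.
Then Pb = 1555/9 − (2/9)·422 = 79 and Ps = 451/9 + (1/9)·422 = 97.
Government outlay = subsidy × quantity = 18 × 422 = 7596.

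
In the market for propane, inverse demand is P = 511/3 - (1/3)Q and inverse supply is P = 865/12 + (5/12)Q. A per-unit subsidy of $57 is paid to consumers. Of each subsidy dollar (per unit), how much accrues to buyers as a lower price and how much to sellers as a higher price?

Pre-subsidy: 511/3 - (1/3)Q = 865/12 + (5/12)Q gives Q* = 131 and P* = 380/3.
With the rebate, buyers effectively pay Pb = Ps − 57, where Ps is the price sellers receive.
On the curves, Pb = 511/3 - (1/3)Q and Ps = 865/12 + (5/12)Q; the wedge Ps − Pb = 57 gives 865/12 + (5/12)Q − (511/3 - (1/3)Q) = 57, so Q' = 207.
Then Pb = 511/3 − (1/3)·207 = 304/3 and Ps = 865/12 + (5/12)·207 = 475/3.
Buyers' price falls by P* − Pb = 380/3 − 304/3 = 76/3; sellers' price rises by Ps − P* = 475/3 − 380/3 = 95/3.

Buyers gain 76/3 per unit; sellers gain 95/3 per unit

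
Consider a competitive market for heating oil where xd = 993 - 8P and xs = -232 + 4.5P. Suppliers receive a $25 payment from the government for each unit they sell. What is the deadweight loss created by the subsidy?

Deadweight loss = $900

Pre-subsidy: 993 - 8P = -232 + 4.5P gives P* = 98, x* = 209.
With the subsidy, sellers receive Ps = Pb + 25 for each unit, where Pb is the price buyers pay.
Supply in terms of Pb becomes xs = -232 + 4.5(Pb + 25) = -119.5 + 4.5Pb. Setting this equal to demand: 993 - 8Pb = -119.5 + 4.5Pb, so Pb = 89.
Sellers receive Ps = 89 + 25 = 114; x' = 993 − 8·89 = 281.
The subsidy expands output by 281 − 209 = 72 past the efficient level; on those units the gap between marginal cost and willingness to pay runs from 0 up to 25.
DWL = ½ × 25 × 72 = 900.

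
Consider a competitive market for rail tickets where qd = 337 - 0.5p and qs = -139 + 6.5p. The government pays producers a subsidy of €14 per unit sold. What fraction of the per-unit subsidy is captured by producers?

Pre-subsidy: 337 - 0.5p = -139 + 6.5p gives p* = 68, q* = 303.
With the subsidy, sellers receive ps = pb + 14 for each unit, where pb is the price buyers pay.
Supply in terms of pb becomes qs = -139 + 6.5(pb + 14) = -48 + 6.5pb. Setting this equal to demand: 337 - 0.5pb = -48 + 6.5pb, so pb = 55.
Sellers receive ps = 55 + 14 = 69; q' = 337 − 0.5·55 = 309.5.
Buyers' price falls by p* − pb = 68 − 55 = 13; sellers' price rises by ps − p* = 69 − 68 = 1.
So producers capture 1/14 = 1/14 of each unit of subsidy.

Producer share = 1/14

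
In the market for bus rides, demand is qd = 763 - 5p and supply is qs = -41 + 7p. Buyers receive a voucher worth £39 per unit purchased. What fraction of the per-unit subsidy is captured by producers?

Producer share = 5/12

Pre-subsidy: 763 - 5p = -41 + 7p gives p* = 67, q* = 428.
With the rebate, buyers effectively pay pb = ps − 39, where ps is the price sellers receive.
Demand in terms of ps becomes qd = 763 − 5(ps − 39) = 958 - 5ps. Setting this equal to supply: 958 - 5ps = -41 + 7ps, so ps = 83.25.
Buyers pay pb = 83.25 − 39 = 44.25; q' = -41 + 7·83.25 = 541.75.
Buyers' price falls by p* − pb = 67 − 44.25 = 22.75; sellers' price rises by ps − p* = 83.25 − 67 = 16.25.
So producers capture 16.25/39 = 5/12 of each unit of subsidy.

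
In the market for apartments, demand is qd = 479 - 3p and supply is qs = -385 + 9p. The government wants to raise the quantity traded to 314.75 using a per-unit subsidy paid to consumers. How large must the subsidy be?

Required subsidy s = 23 per unit

At q = 314.75, invert demand for the buyer price: pb = (479 − 314.75)/3 = 54.75; invert supply for the seller price: ps = (314.75 − (-385))/9 = 77.75.
The subsidy must fill the gap: s = ps − pb = 77.75 − 54.75 = 23.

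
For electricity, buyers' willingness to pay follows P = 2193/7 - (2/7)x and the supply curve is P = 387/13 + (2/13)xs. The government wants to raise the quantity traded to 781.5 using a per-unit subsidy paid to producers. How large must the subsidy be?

At x = 781.5, from the demand curve buyers pay Pb = 2193/7 − (2/7)·781.5 = 90; from the supply curve sellers need Ps = 387/13 + (2/13)·781.5 = 150.
The subsidy must fill the gap: s = Ps − Pb = 150 − 90 = 60.

Required subsidy s = 60 per unit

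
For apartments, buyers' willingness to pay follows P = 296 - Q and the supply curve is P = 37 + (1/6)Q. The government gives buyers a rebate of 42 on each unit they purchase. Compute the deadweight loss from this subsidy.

Deadweight loss = 756

Pre-subsidy: 296 - Q = 37 + (1/6)Q gives Q* = 222 and P* = 74.
With the rebate, buyers effectively pay Pb = Ps − 42, where Ps is the price sellers receive.
On the curves, Pb = 296 - Q and Ps = 37 + (1/6)Q; the wedge Ps − Pb = 42 gives 37 + (1/6)Q − (296 - Q) = 42, so Q' = 258.
Then Pb = 296 − 1·258 = 38 and Ps = 37 + (1/6)·258 = 80.
The subsidy expands output by 258 − 222 = 36 past the efficient level; on those units the gap between marginal cost and willingness to pay runs from 0 up to 42.
DWL = ½ × 42 × 36 = 756.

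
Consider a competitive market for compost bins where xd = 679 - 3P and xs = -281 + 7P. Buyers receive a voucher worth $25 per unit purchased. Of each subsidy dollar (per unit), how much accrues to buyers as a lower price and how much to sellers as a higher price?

Buyers gain $17.5 per unit; sellers gain $7.5 per unit

Pre-subsidy: 679 - 3P = -281 + 7P gives P* = 96, x* = 391.
With the rebate, buyers effectively pay Pb = Ps − 25, where Ps is the price sellers receive.
Demand in terms of Ps becomes xd = 679 − 3(Ps − 25) = 754 - 3Ps. Setting this equal to supply: 754 - 3Ps = -281 + 7Ps, so Ps = 103.5.
Buyers pay Pb = 103.5 − 25 = 78.5; x' = -281 + 7·103.5 = 443.5.
Buyers' price falls by P* − Pb = 96 − 78.5 = 17.5; sellers' price rises by Ps − P* = 103.5 − 96 = 7.5.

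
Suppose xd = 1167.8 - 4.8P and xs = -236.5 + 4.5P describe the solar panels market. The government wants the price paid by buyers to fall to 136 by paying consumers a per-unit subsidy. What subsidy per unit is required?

Required subsidy s = 31 per unit

At a buyer price of 136, quantity demanded is 1167.8 − 4.8·136 = 515.
Sellers supply 515 only when they receive Ps with -236.5 + 4.5·Ps = 515, i.e. Ps = 167.
s = Ps − Pb = 167 − 136 = 31.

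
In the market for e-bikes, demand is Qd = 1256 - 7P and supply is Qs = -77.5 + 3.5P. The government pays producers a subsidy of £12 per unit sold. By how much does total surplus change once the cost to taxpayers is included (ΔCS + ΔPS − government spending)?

Pre-subsidy: 1256 - 7P = -77.5 + 3.5P gives P* = 127, Q* = 367.
With the subsidy, sellers receive Ps = Pb + 12 for each unit, where Pb is the price buyers pay.
Supply in terms of Pb becomes Qs = -77.5 + 3.5(Pb + 12) = -35.5 + 3.5Pb. Setting this equal to demand: 1256 - 7Pb = -35.5 + 3.5Pb, so Pb = 123.
Sellers receive Ps = 123 + 12 = 135; Q' = 1256 − 7·123 = 395.
ΔCS = ½(367 + 395)(127 − 123) = 1524; ΔPS = ½(367 + 395)(135 − 127) = 3048.
Government spending = 12 × 395 = 4740.
Net change = 1524 + 3048 − 4740 = -168. The loss equals the DWL triangle ½·12·28.

Net change in total surplus = -£168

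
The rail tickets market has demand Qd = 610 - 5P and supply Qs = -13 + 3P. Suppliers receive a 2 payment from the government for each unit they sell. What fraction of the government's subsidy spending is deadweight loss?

Pre-subsidy: 610 - 5P = -13 + 3P gives P* = 77.875, Q* = 220.625.
With the subsidy, sellers receive Ps = Pb + 2 for each unit, where Pb is the price buyers pay.
Supply in terms of Pb becomes Qs = -13 + 3(Pb + 2) = -7 + 3Pb. Setting this equal to demand: 610 - 5Pb = -7 + 3Pb, so Pb = 77.125.
Sellers receive Ps = 77.125 + 2 = 79.125; Q' = 610 − 5·77.125 = 224.375.
ΔCS = ½(220.625 + 224.375)(77.875 − 77.125) = 166.875; ΔPS = ½(220.625 + 224.375)(79.125 − 77.875) = 278.125.
Government spending = 2 × 224.375 = 448.75.
DWL = ½ × 2 × (224.375 − 220.625) = 3.75; fraction = 3.75 / 448.75 = 3/359.

DWL / government spending = 3/359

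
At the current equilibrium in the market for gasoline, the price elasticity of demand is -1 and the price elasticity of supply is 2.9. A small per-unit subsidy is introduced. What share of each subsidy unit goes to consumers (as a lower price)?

For a small subsidy around the equilibrium, the benefit split depends on the relative slopes, which at a point are proportional to the elasticities.
Buyer share = εs/(εs + |εd|) = 2.9/(2.9 + 1) = 29/39; seller share = |εd|/(εs + |εd|) = 10/39.

Consumer share = 29/39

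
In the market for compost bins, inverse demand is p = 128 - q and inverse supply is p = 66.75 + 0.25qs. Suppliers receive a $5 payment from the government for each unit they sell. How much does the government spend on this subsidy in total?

Government cost = $265

Pre-subsidy: 128 - q = 66.75 + 0.25q gives q* = 49 and p* = 79.
With the subsidy, sellers receive ps = pb + 5 for each unit, where pb is the price buyers pay.
On the curves, pb = 128 - q and ps = 66.75 + 0.25q; the wedge ps − pb = 5 gives 66.75 + 0.25q − (128 - q) = 5, so q' = 53.
Then pb = 128 − 1·53 = 75 and ps = 66.75 + 0.25·53 = 80.
Government outlay = subsidy × quantity = 5 × 53 = 265.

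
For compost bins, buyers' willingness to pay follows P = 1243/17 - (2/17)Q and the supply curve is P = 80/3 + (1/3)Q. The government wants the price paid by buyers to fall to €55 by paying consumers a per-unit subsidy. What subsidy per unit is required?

At a buyer price of 55, quantity demanded is 621.5 − 8.5·55 = 154.
Sellers supply 154 only when they receive Ps = 80/3 + (1/3)·154 = 78.
s = Ps − Pb = 78 − 55 = 23.

Required subsidy s = €23 per unit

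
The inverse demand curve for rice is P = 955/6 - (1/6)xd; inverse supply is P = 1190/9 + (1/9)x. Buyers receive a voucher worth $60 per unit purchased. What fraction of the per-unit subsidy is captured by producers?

Producer share = 0.4

Pre-subsidy: 955/6 - (1/6)x = 1190/9 + (1/9)x gives x* = 97 and P* = 143.
With the rebate, buyers effectively pay Pb = Ps − 60, where Ps is the price sellers receive.
On the curves, Pb = 955/6 - (1/6)x and Ps = 1190/9 + (1/9)x; the wedge Ps − Pb = 60 gives 1190/9 + (1/9)x − (955/6 - (1/6)x) = 60, so x' = 313.
Then Pb = 955/6 − (1/6)·313 = 107 and Ps = 1190/9 + (1/9)·313 = 167.
Buyers' price falls by P* − Pb = 143 − 107 = 36; sellers' price rises by Ps − P* = 167 − 143 = 24.
So producers capture 24/60 = 0.4 of each unit of subsidy.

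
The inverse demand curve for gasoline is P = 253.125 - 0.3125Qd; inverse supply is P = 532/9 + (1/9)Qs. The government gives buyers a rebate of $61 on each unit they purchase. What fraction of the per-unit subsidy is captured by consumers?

Pre-subsidy: 253.125 - 0.3125Q = 532/9 + (1/9)Q gives Q* = 458 and P* = 110.
With the rebate, buyers effectively pay Pb = Ps − 61, where Ps is the price sellers receive.
On the curves, Pb = 253.125 - 0.3125Q and Ps = 532/9 + (1/9)Q; the wedge Ps − Pb = 61 gives 532/9 + (1/9)Q − (253.125 - 0.3125Q) = 61, so Q' = 602.
Then Pb = 253.125 − 0.3125·602 = 65 and Ps = 532/9 + (1/9)·602 = 126.
Buyers' price falls by P* − Pb = 110 − 65 = 45; sellers' price rises by Ps − P* = 126 − 110 = 16.
So consumers capture 45/61 = 45/61 of each unit of subsidy.

Consumer share = 45/61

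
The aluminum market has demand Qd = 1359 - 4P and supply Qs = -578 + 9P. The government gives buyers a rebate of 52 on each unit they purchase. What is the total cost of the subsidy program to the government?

Pre-subsidy: 1359 - 4P = -578 + 9P gives P* = 149, Q* = 763.
With the rebate, buyers effectively pay Pb = Ps − 52, where Ps is the price sellers receive.
Demand in terms of Ps becomes Qd = 1359 − 4(Ps − 52) = 1567 - 4Ps. Setting this equal to supply: 1567 - 4Ps = -578 + 9Ps, so Ps = 165.
Buyers pay Pb = 165 − 52 = 113; Q' = -578 + 9·165 = 907.
Government outlay = subsidy × quantity = 52 × 907 = 47164.

Government cost = 47164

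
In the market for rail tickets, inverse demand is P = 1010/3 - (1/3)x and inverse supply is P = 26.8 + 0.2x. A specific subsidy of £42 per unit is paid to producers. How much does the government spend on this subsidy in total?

Government cost = £27709.5

Pre-subsidy: 1010/3 - (1/3)x = 26.8 + 0.2x gives x* = 581 and P* = 143.
With the subsidy, sellers receive Ps = Pb + 42 for each unit, where Pb is the price buyers pay.
On the curves, Pb = 1010/3 - (1/3)x and Ps = 26.8 + 0.2x; the wedge Ps − Pb = 42 gives 26.8 + 0.2x − (1010/3 - (1/3)x) = 42, so x' = 659.75.
Then Pb = 1010/3 − (1/3)·659.75 = 116.75 and Ps = 26.8 + 0.2·659.75 = 158.75.
Government outlay = subsidy × quantity = 42 × 659.75 = 27709.5.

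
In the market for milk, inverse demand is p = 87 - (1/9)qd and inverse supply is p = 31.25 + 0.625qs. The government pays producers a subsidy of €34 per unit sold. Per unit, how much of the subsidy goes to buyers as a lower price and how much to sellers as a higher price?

Buyers gain 272/53 per unit; sellers gain 1530/53 per unit

Pre-subsidy: 87 - (1/9)q = 31.25 + 0.625q gives q* = 4014/53 and p* = 4165/53.
With the subsidy, sellers receive ps = pb + 34 for each unit, where pb is the price buyers pay.
On the curves, pb = 87 - (1/9)q and ps = 31.25 + 0.625q; the wedge ps − pb = 34 gives 31.25 + 0.625q − (87 - (1/9)q) = 34, so q' = 6462/53.
Then pb = 87 − (1/9)·(6462/53) = 3893/53 and ps = 31.25 + 0.625·(6462/53) = 5695/53.
Buyers' price falls by p* − pb = 4165/53 − 3893/53 = 272/53; sellers' price rises by ps − p* = 5695/53 − 4165/53 = 1530/53.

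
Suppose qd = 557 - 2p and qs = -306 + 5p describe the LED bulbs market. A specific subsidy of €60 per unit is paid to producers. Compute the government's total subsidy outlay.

Government cost = 166380/7

Pre-subsidy: 557 - 2p = -306 + 5p gives p* = 863/7, q* = 2173/7.
With the subsidy, sellers receive ps = pb + 60 for each unit, where pb is the price buyers pay.
Supply in terms of pb becomes qs = -306 + 5(pb + 60) = -6 + 5pb. Setting this equal to demand: 557 - 2pb = -6 + 5pb, so pb = 563/7.
Sellers receive ps = 563/7 + 60 = 983/7; q' = 557 − 2·(563/7) = 2773/7.
Government outlay = subsidy × quantity = 60 × 2773/7 = 166380/7.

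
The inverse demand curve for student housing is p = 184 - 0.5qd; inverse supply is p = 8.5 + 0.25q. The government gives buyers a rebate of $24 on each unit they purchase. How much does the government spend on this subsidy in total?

Government cost = $6384

Pre-subsidy: 184 - 0.5q = 8.5 + 0.25q gives q* = 234 and p* = 67.
With the rebate, buyers effectively pay pb = ps − 24, where ps is the price sellers receive.
On the curves, pb = 184 - 0.5q and ps = 8.5 + 0.25q; the wedge ps − pb = 24 gives 8.5 + 0.25q − (184 - 0.5q) = 24, so q' = 266.
Then pb = 184 − 0.5·266 = 51 and ps = 8.5 + 0.25·266 = 75.
Government outlay = subsidy × quantity = 24 × 266 = 6384.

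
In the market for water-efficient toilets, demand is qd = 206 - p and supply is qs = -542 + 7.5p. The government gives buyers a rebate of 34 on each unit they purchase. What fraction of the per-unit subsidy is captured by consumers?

Consumer share = 15/17

Pre-subsidy: 206 - p = -542 + 7.5p gives p* = 88, q* = 118.
With the rebate, buyers effectively pay pb = ps − 34, where ps is the price sellers receive.
Demand in terms of ps becomes qd = 206 − 1(ps − 34) = 240 - ps. Setting this equal to supply: 240 - ps = -542 + 7.5ps, so ps = 92.
Buyers pay pb = 92 − 34 = 58; q' = -542 + 7.5·92 = 148.
Buyers' price falls by p* − pb = 88 − 58 = 30; sellers' price rises by ps − p* = 92 − 88 = 4.
So consumers capture 30/34 = 15/17 of each unit of subsidy.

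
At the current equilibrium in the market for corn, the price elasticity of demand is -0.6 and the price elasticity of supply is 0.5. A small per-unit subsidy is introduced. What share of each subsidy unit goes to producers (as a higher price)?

For a small subsidy around the equilibrium, the benefit split depends on the relative slopes, which at a point are proportional to the elasticities.
Buyer share = εs/(εs + |εd|) = 0.5/(0.5 + 0.6) = 5/11; seller share = |εd|/(εs + |εd|) = 6/11.
So producers capture 6/11 of the subsidy.

Producer share = 6/11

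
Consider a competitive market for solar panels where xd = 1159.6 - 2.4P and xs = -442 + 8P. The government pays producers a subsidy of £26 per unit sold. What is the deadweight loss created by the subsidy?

Deadweight loss = £624

Pre-subsidy: 1159.6 - 2.4P = -442 + 8P gives P* = 154, x* = 790.
With the subsidy, sellers receive Ps = Pb + 26 for each unit, where Pb is the price buyers pay.
Supply in terms of Pb becomes xs = -442 + 8(Pb + 26) = -234 + 8Pb. Setting this equal to demand: 1159.6 - 2.4Pb = -234 + 8Pb, so Pb = 134.
Sellers receive Ps = 134 + 26 = 160; x' = 1159.6 − 2.4·134 = 838.
The subsidy expands output by 838 − 790 = 48 past the efficient level; on those units the gap between marginal cost and willingness to pay runs from 0 up to 26.
DWL = ½ × 26 × 48 = 624.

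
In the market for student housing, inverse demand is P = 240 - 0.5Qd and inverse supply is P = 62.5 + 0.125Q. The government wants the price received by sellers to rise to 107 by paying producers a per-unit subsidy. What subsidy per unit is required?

At a seller price of 107, quantity supplied is -500 + 8·107 = 356.
Buyers absorb 356 only when they pay Pb = 240 − 0.5·356 = 62.
s = Ps − Pb = 107 − 62 = 45.

Required subsidy s = 45 per unit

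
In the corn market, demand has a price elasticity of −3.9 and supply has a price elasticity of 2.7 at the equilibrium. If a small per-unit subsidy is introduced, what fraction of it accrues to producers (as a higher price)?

Producer share = 13/22

For a small subsidy around the equilibrium, the benefit split depends on the relative slopes, which at a point are proportional to the elasticities.
Buyer share = εs/(εs + |εd|) = 2.7/(2.7 + 3.9) = 9/22; seller share = |εd|/(εs + |εd|) = 13/22.
So producers capture 13/22 of the subsidy.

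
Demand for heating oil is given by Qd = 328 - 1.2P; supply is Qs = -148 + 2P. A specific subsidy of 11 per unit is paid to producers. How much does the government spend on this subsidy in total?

Government cost = 1735.25

Pre-subsidy: 328 - 1.2P = -148 + 2P gives P* = 148.75, Q* = 149.5.
With the subsidy, sellers receive Ps = Pb + 11 for each unit, where Pb is the price buyers pay.
Supply in terms of Pb becomes Qs = -148 + 2(Pb + 11) = -126 + 2Pb. Setting this equal to demand: 328 - 1.2Pb = -126 + 2Pb, so Pb = 141.875.
Sellers receive Ps = 141.875 + 11 = 152.875; Q' = 328 − 1.2·141.875 = 157.75.
Government outlay = subsidy × quantity = 11 × 157.75 = 1735.25.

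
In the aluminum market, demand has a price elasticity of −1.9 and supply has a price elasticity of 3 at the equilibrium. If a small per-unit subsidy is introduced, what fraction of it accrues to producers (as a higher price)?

For a small subsidy around the equilibrium, the benefit split depends on the relative slopes, which at a point are proportional to the elasticities.
Buyer share = εs/(εs + |εd|) = 3/(3 + 1.9) = 30/49; seller share = |εd|/(εs + |εd|) = 19/49.
So producers capture 19/49 of the subsidy.

Producer share = 19/49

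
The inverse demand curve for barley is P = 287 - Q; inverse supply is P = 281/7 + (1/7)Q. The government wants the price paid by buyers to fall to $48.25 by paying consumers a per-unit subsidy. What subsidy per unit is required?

Required subsidy s = $26 per unit

At a buyer price of 48.25, quantity demanded is 287 − 1·48.25 = 238.75.
Sellers supply 238.75 only when they receive Ps = 281/7 + (1/7)·238.75 = 74.25.
s = Ps − Pb = 74.25 − 48.25 = 26.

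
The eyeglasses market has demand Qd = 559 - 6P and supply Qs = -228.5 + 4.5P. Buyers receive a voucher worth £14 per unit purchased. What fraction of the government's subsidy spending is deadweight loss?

DWL / government spending = 18/145

Pre-subsidy: 559 - 6P = -228.5 + 4.5P gives P* = 75, Q* = 109.
With the rebate, buyers effectively pay Pb = Ps − 14, where Ps is the price sellers receive.
Demand in terms of Ps becomes Qd = 559 − 6(Ps − 14) = 643 - 6Ps. Setting this equal to supply: 643 - 6Ps = -228.5 + 4.5Ps, so Ps = 83.
Buyers pay Pb = 83 − 14 = 69; Q' = -228.5 + 4.5·83 = 145.
ΔCS = ½(109 + 145)(75 − 69) = 762; ΔPS = ½(109 + 145)(83 − 75) = 1016.
Government spending = 14 × 145 = 2030.
DWL = ½ × 14 × (145 − 109) = 252; fraction = 252 / 2030 = 18/145.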